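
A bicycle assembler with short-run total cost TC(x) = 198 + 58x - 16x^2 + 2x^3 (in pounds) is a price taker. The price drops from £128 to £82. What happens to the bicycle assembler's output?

Output falls from 7 to 6

AVC = 58 - 16x + 2x^2, minimized at x = 4 where min AVC = £26. MC = 58 - 32x + 6x^2.
At P = £128 ≥ min AVC, set P = MC on the rising branch: x = 7.
At P = £82 ≥ min AVC, set P = MC: x = 6. The firm stays open but cuts output.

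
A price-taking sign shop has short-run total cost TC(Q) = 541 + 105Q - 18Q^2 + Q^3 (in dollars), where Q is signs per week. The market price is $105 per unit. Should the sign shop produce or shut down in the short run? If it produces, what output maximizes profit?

From TC, MC = TC'(Q) = 105 - 36Q + 3Q^2 and AVC = VC/Q = 105 - 18Q + Q^2.
The AVC parabola has its vertex at Q = 18/2 = 9, where AVC = 105 - 18·9 + 9^2 = $24.
Since P = $105 ≥ min AVC = $24, price covers variable cost and the firm should produce.
Set P = MC: 105 = 105 - 36Q + 3Q^2 → -36Q + 3Q^2 = 0. The roots are Q = 0 and Q = 12; the profit-maximizing output is on the rising part of MC, so Q* = 12.
Check: AVC at Q = 12 is $33 ≤ P, so revenue covers variable cost.
Profit = P·Q − TC = 105·12 − 937 = $323.

Produce at Q = 12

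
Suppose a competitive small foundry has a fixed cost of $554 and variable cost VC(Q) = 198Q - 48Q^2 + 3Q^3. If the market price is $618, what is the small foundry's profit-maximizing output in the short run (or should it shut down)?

Produce at Q = 14

Variable cost is VC = 198Q - 48Q^2 + 3Q^3, so AVC = VC/Q = 198 - 48Q + 3Q^2 and MC = dTC/dQ = 198 - 96Q + 9Q^2.
AVC hits its minimum where MC = AVC, at Q = 8, giving min AVC = 198 - 48·8 + 3·8^2 = $6.
P = $618 exceeds min AVC = $6, so the firm stays open.
Set P = MC: 618 = 198 - 96Q + 9Q^2 → -420 - 96Q + 9Q^2 = 0. The roots are Q = -10/3 and Q = 14; the profit-maximizing output is on the rising part of MC, so Q* = 14.
Check: AVC at Q = 14 is $114 ≤ P, so revenue covers variable cost.
Profit = P·Q − TC = 618·14 − 2150 = $6502.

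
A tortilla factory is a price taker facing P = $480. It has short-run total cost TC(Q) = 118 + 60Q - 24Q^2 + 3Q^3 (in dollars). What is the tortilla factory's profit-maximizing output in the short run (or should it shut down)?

Strip out fixed cost: VC = 60Q - 24Q^2 + 3Q^3. Then AVC = 60 - 24Q + 3Q^2 and MC = 60 - 48Q + 9Q^2.
The AVC parabola has its vertex at Q = 24/6 = 4, where AVC = 60 - 24·4 + 3·4^2 = $12.
P = $480 exceeds min AVC = $12, so the firm stays open.
P = MC gives -420 - 48Q + 9Q^2 = 0, with roots -14/3 and 10. Take the larger (rising MC): Q* = 10.
Check: AVC at Q = 10 is $120 ≤ P, so revenue covers variable cost.
Profit = P·Q − TC = 480·10 − 1318 = $3482.

Produce at Q = 10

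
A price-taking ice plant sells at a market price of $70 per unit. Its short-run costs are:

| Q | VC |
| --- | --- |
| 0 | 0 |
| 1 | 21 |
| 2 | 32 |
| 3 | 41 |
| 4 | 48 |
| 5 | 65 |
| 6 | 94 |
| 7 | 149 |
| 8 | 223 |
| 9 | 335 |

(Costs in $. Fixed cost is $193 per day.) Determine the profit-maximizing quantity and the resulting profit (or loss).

Profit at each row (π = 70Q − TC): Q=0: -193; Q=1: -144; Q=2: -85; Q=3: -24; Q=4: 39; Q=5: 92; Q=6: 133; Q=7: 148; Q=8: 144; Q=9: 102.
Profit is maximized at Q = 7. AVC there is 149/7 = $21.29 ≤ P, so producing beats shutting down (which would give -$193).

Q = 7; profit = $148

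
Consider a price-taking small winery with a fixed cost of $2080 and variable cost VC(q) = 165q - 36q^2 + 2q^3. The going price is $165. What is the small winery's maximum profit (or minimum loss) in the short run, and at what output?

AVC = 165 - 36q + 2q^2; min AVC = $3 at q = 9. Since P = $165 ≥ min AVC, the firm produces.
MC = 165 - 72q + 6q^2. Setting P = MC and taking the root on the rising branch gives q* = 12.
TR = 165·12 = 1980. TC = 2080 + 252 = 2332. Profit = 1980 − 2332 = -$352.
By producing, the firm covers all variable cost plus $1728 of fixed cost; shutting down would lose the full $2080.

Profit = -$352 at q = 12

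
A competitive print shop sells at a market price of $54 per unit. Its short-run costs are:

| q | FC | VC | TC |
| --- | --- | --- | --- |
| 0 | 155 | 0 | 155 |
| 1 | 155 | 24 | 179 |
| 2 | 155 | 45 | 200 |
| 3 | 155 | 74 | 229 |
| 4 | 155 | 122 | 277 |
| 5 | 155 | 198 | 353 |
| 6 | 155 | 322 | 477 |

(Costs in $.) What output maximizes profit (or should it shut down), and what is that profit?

Compute π = P·q − TC at each output: q=0: -155; q=1: -125; q=2: -92; q=3: -67; q=4: -61; q=5: -83; q=6: -153.
Profit is maximized at q = 4. AVC there is 122/4 = $30.50 ≤ P, so producing beats shutting down (which would give -$155).

q = 4; profit = -$61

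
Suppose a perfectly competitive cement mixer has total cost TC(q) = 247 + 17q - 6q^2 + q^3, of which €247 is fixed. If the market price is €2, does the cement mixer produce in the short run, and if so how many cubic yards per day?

Variable cost is VC = 17q - 6q^2 + q^3, so AVC = VC/q = 17 - 6q + q^2 and MC = dTC/dq = 17 - 12q + 3q^2.
AVC is minimized where dAVC/dq = -6 + 2q = 0, at q = 3; min AVC = 17 - 6·3 + 3^2 = €8.
P = €2 lies below min AVC = €8; no output level covers variable cost.
The firm minimizes its loss by shutting down and losing only its fixed cost of €247.

Shut down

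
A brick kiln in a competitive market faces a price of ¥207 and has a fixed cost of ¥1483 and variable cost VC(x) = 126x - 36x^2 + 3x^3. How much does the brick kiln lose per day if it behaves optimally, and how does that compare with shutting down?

Profit = -¥25 at x = 9

AVC = 126 - 36x + 3x^2 has its minimum ¥18 at x = 6; price ¥207 clears that bar, so the firm operates.
With MC = 126 - 72x + 9x^2, P = MC on the upward-sloping part at x* = 9.
TR = 207·9 = 1863. TC = 1483 + 405 = 1888. Profit = 1863 − 1888 = -¥25.
By producing, the firm covers all variable cost plus ¥1458 of fixed cost; shutting down would lose the full ¥1483.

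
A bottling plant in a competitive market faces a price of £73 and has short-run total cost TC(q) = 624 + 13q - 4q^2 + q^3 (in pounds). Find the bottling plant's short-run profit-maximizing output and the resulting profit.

Profit = -£336 at q = 6

AVC = 13 - 4q + q^2; min AVC = £9 at q = 2. Since P = £73 ≥ min AVC, the firm produces.
MC = 13 - 8q + 3q^2. Setting P = MC and taking the root on the rising branch gives q* = 6.
TR = 73·6 = 438. TC = 624 + 150 = 774. Profit = 438 − 774 = -£336.
Shutting down would mean losing the fixed cost of £624, so operating at a loss of £336 is better by £288.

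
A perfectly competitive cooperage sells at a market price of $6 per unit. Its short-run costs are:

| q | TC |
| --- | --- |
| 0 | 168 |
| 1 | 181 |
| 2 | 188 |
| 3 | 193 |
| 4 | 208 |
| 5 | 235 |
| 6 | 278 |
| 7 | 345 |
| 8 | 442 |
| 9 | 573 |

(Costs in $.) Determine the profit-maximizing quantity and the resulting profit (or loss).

q = 0 (shut down); profit = -$168

Tabulate TR − TC: q=0: -168; q=1: -175; q=2: -176; q=3: -175; q=4: -184; q=5: -205; q=6: -242; q=7: -303; q=8: -394; q=9: -519.
Profit is highest at q = 0. Equivalently, the lowest AVC in the table is 25/3 ≈ $8.33 at q = 3, and P = $6 falls below it — price never covers variable cost, so the firm shuts down and loses only its fixed cost.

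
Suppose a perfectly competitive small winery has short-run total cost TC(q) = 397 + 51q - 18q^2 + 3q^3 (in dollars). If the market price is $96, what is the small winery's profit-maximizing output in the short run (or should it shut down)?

Strip out fixed cost: VC = 51q - 18q^2 + 3q^3. Then AVC = 51 - 18q + 3q^2 and MC = 51 - 36q + 9q^2.
The AVC parabola has its vertex at q = 18/6 = 3, where AVC = 51 - 18·3 + 3·3^2 = $24.
Because $96 ≥ $24, revenue can cover variable cost; the firm operates.
P = MC gives -45 - 36q + 9q^2 = 0, with roots -1 and 5. Take the larger (rising MC): q* = 5.
Check: AVC at q = 5 is $36 ≤ P, so revenue covers variable cost.
Profit = P·q − TC = 96·5 − 577 = -$97, a loss, but smaller than the $397 fixed cost the firm would lose by shutting down.

Produce at q = 5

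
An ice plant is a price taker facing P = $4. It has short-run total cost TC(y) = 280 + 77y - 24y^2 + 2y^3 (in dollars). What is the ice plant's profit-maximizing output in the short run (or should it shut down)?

Strip out fixed cost: VC = 77y - 24y^2 + 2y^3. Then AVC = 77 - 24y + 2y^2 and MC = 77 - 48y + 6y^2.
AVC is minimized where dAVC/dy = -24 + 4y = 0, at y = 6; min AVC = 77 - 24·6 + 2·6^2 = $5.
With P < min AVC ($4 < $5), every unit sold adds to the loss.
The firm minimizes its loss by shutting down and losing only its fixed cost of $280.

Shut down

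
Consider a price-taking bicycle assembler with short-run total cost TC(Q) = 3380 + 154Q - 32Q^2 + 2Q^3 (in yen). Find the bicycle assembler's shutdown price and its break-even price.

Shutdown price = min AVC. AVC = 154 - 32Q + 2Q^2, with vertex at Q = 8 and minimum ¥26.
ATC = 3380/Q + 154 - 32Q + 2Q^2. Setting dATC/dQ = −3380/Q^2 − 32 + 4Q = 0 gives Q = 13 (since 4·13^3 − 32·13^2 = 3380).
min ATC = 3380/13 + 154 − 32·13 + 2·13^2 = ¥336. That is the break-even price.
Between these two prices the firm operates at a loss; above ¥336 it earns a profit.

Shutdown price = ¥26; break-even price = ¥336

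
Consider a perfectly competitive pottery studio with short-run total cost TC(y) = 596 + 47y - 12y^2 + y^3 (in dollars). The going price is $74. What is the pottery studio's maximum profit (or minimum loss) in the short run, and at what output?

AVC = 47 - 12y + y^2; min AVC = $11 at y = 6. Since P = $74 ≥ min AVC, the firm produces.
With MC = 47 - 24y + 3y^2, P = MC on the upward-sloping part at y* = 9.
TR = 74·9 = 666. TC = 596 + 180 = 776. Profit = 666 − 776 = -$110.
Shutting down would mean losing the fixed cost of $596, so operating at a loss of $110 is better by $486.

Profit = -$110 at y = 9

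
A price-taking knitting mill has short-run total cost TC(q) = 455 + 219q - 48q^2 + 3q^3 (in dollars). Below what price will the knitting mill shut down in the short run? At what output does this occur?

The firm shuts down when price falls below the minimum of average variable cost. AVC = VC/q = 219 - 48q + 3q^2.
dAVC/dq = -48 + 6q = 0 gives q = 8. min AVC = 219 - 48·8 + 3·8^2 = 27.
So the shutdown price is $27.

$27 per unit, at q = 8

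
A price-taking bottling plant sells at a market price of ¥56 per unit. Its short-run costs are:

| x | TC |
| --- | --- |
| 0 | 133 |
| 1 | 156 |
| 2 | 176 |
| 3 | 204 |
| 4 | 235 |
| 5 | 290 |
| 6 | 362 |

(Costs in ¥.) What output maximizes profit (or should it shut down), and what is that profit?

Profit at each row (π = 56x − TC): x=0: -133; x=1: -100; x=2: -64; x=3: -36; x=4: -11; x=5: -10; x=6: -26.
Profit is maximized at x = 5. AVC there is 157/5 = ¥31.40 ≤ P, so producing beats shutting down (which would give -¥133).

x = 5; profit = -¥10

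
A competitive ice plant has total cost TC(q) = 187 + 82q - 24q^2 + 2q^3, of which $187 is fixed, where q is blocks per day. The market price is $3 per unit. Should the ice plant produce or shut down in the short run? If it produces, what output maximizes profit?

Shut down

Variable cost is VC = 82q - 24q^2 + 2q^3, so AVC = VC/q = 82 - 24q + 2q^2 and MC = dTC/dq = 82 - 48q + 6q^2.
The AVC parabola has its vertex at q = 24/4 = 6, where AVC = 82 - 24·6 + 2·6^2 = $10.
With P < min AVC ($3 < $10), every unit sold adds to the loss.
Best response: produce nothing and absorb the $187 fixed cost.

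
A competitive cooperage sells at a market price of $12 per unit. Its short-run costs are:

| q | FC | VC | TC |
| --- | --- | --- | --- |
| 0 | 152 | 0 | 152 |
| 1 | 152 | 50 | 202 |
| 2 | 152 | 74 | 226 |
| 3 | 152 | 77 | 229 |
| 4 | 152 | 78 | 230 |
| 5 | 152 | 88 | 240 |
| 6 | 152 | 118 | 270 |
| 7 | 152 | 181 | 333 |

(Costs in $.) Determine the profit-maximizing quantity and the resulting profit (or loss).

Profit at each row (π = 12q − TC): q=0: -152; q=1: -190; q=2: -202; q=3: -193; q=4: -182; q=5: -180; q=6: -198; q=7: -249.
Profit is highest at q = 0. Equivalently, the lowest AVC in the table is 88/5 ≈ $17.60 at q = 5, and P = $12 falls below it — price never covers variable cost, so the firm shuts down and loses only its fixed cost.

q = 0 (shut down); profit = -$152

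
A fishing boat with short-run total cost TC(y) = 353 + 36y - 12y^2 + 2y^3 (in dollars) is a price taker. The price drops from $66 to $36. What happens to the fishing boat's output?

MC = 36 - 24y + 6y^2; the shutdown threshold is min AVC = $18 (at y = 3).
With P = $66 above the shutdown price, P = MC gives y = 5.
At P = $36 ≥ min AVC, set P = MC: y = 4. The firm stays open but cuts output.

Output falls from 5 to 4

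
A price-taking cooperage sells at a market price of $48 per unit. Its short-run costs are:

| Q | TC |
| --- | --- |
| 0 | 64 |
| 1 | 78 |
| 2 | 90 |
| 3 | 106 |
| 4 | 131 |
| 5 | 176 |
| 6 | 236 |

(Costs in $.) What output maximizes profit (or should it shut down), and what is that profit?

Q = 5; profit = $64

Compute π = P·Q − TC at each output: Q=0: -64; Q=1: -30; Q=2: 6; Q=3: 38; Q=4: 61; Q=5: 64; Q=6: 52.
Profit is maximized at Q = 5. AVC there is 112/5 = $22.40 ≤ P, so producing beats shutting down (which would give -$64).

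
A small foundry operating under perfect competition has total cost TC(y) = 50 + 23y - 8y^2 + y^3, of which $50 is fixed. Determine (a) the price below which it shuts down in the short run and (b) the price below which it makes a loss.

AVC = 23 - 8y + y^2; minimized at y = 4, giving min AVC = $7. That is the shutdown price.
ATC = 50/y + 23 - 8y + y^2. Setting dATC/dy = −50/y^2 − 8 + 2y = 0 gives y = 5 (since 2·5^3 − 8·5^2 = 50).
min ATC = 50/5 + 23 − 8·5 + 5^2 = $18. That is the break-even price.
For $7 ≤ P < $18 the firm produces at a loss; below $7 it shuts down.

Shutdown price = $7; break-even price = $18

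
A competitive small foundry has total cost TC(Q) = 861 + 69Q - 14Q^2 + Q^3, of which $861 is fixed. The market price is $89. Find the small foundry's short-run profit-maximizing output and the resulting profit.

Profit = -$261 at Q = 10

AVC = 69 - 14Q + Q^2; min AVC = $20 at Q = 7. Since P = $89 ≥ min AVC, the firm produces.
With MC = 69 - 28Q + 3Q^2, P = MC on the upward-sloping part at Q* = 10.
TR = 89·10 = 890. TC = 861 + 290 = 1151. Profit = 890 − 1151 = -$261.
By producing, the firm covers all variable cost plus $600 of fixed cost; shutting down would lose the full $861.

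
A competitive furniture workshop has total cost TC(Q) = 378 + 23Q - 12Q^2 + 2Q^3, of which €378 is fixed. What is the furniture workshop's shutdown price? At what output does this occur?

The shutdown price is the minimum of AVC. VC = 23Q - 12Q^2 + 2Q^3, so AVC = 23 - 12Q + 2Q^2.
At the minimum of AVC, MC = AVC. MC = 23 - 24Q + 6Q^2; setting MC = AVC gives 4Q^2 - 12Q = 0, so Q = 3. min AVC = 5.
The firm shuts down for any P below €5.

€5 per unit, at Q = 3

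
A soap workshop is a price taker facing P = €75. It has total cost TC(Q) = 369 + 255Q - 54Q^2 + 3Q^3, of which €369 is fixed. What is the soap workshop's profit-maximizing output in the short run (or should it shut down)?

Strip out fixed cost: VC = 255Q - 54Q^2 + 3Q^3. Then AVC = 255 - 54Q + 3Q^2 and MC = 255 - 108Q + 9Q^2.
AVC hits its minimum where MC = AVC, at Q = 9, giving min AVC = 255 - 54·9 + 3·9^2 = €12.
Because €75 ≥ €12, revenue can cover variable cost; the firm operates.
Solving P = MC: 180 - 108Q + 9Q^2 = 0 ⇒ Q = 2 or 10. On the upward-sloping branch, Q* = 10.
Check: AVC at Q = 10 is €15 ≤ P, so revenue covers variable cost.
Profit = P·Q − TC = 75·10 − 519 = €231.

Produce at Q = 10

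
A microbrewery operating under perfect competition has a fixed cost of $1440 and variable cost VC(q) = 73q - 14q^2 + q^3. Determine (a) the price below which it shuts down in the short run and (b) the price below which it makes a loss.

AVC = 73 - 14q + q^2; minimized at q = 7, giving min AVC = $24. That is the shutdown price.
ATC = 1440/q + 73 - 14q + q^2. Setting dATC/dq = −1440/q^2 − 14 + 2q = 0 gives q = 12 (since 2·12^3 − 14·12^2 = 1440).
min ATC = 1440/12 + 73 − 14·12 + 12^2 = $169. That is the break-even price.
For $24 ≤ P < $169 the firm produces at a loss; below $24 it shuts down.

Shutdown price = $24; break-even price = $169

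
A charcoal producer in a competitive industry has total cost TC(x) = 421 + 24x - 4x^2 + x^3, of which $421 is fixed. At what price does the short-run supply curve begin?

$20 per unit

The shutdown price is the minimum of AVC. VC = 24x - 4x^2 + x^3, so AVC = 24 - 4x + x^2.
At the minimum of AVC, MC = AVC. MC = 24 - 8x + 3x^2; setting MC = AVC gives 2x^2 - 4x = 0, so x = 2. min AVC = 20.
So the shutdown price is $20.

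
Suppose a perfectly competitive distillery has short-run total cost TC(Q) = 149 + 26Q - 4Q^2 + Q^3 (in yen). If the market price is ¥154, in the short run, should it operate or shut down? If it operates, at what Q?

Produce at Q = 8

Variable cost is VC = 26Q - 4Q^2 + Q^3, so AVC = VC/Q = 26 - 4Q + Q^2 and MC = dTC/dQ = 26 - 8Q + 3Q^2.
AVC hits its minimum where MC = AVC, at Q = 2, giving min AVC = 26 - 4·2 + 2^2 = ¥22.
P = ¥154 exceeds min AVC = ¥22, so the firm stays open.
P = MC gives -128 - 8Q + 3Q^2 = 0, with roots -16/3 and 8. Take the larger (rising MC): Q* = 8.
Check: AVC at Q = 8 is ¥58 ≤ P, so revenue covers variable cost.
Profit = P·Q − TC = 154·8 − 613 = ¥619.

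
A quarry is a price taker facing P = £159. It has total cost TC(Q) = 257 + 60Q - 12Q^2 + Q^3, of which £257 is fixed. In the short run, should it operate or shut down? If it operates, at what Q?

Produce at Q = 11

Variable cost is VC = 60Q - 12Q^2 + Q^3, so AVC = VC/Q = 60 - 12Q + Q^2 and MC = dTC/dQ = 60 - 24Q + 3Q^2.
AVC hits its minimum where MC = AVC, at Q = 6, giving min AVC = 60 - 12·6 + 6^2 = £24.
P = £159 exceeds min AVC = £24, so the firm stays open.
P = MC gives -99 - 24Q + 3Q^2 = 0, with roots -3 and 11. Take the larger (rising MC): Q* = 11.
Check: AVC at Q = 11 is £49 ≤ P, so revenue covers variable cost.
Profit = P·Q − TC = 159·11 − 796 = £953.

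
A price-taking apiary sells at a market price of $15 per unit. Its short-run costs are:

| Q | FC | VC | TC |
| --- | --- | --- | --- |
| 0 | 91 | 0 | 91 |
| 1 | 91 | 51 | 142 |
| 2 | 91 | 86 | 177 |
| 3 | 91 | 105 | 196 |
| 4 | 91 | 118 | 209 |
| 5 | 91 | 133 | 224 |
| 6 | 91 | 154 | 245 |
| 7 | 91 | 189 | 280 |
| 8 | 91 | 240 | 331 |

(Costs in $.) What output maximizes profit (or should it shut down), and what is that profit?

Q = 0 (shut down); profit = -$91

Compute π = P·Q − TC at each output: Q=0: -91; Q=1: -127; Q=2: -147; Q=3: -151; Q=4: -149; Q=5: -149; Q=6: -155; Q=7: -175; Q=8: -211.
Profit is highest at Q = 0. Equivalently, the lowest AVC in the table is 154/6 ≈ $25.67 at Q = 6, and P = $15 falls below it — price never covers variable cost, so the firm shuts down and loses only its fixed cost.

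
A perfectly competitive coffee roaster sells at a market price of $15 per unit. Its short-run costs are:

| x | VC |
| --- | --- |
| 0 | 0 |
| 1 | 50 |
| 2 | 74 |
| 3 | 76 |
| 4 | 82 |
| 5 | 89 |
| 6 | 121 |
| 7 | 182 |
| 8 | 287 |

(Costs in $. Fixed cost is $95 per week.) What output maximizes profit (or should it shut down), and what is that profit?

x = 0 (shut down); profit = -$95

Compute π = P·x − TC at each output: x=0: -95; x=1: -130; x=2: -139; x=3: -126; x=4: -117; x=5: -109; x=6: -126; x=7: -172; x=8: -262.
Profit is highest at x = 0. Equivalently, the lowest AVC in the table is 89/5 ≈ $17.80 at x = 5, and P = $15 falls below it — price never covers variable cost, so the firm shuts down and loses only its fixed cost.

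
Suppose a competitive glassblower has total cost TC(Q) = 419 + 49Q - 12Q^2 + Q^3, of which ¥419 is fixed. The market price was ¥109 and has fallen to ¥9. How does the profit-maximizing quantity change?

Output falls from 10 to 0 (the firm shuts down)

AVC = 49 - 12Q + Q^2, minimized at Q = 6 where min AVC = ¥13. MC = 49 - 24Q + 3Q^2.
With P = ¥109 above the shutdown price, P = MC gives Q = 10.
At P = ¥9 < min AVC = ¥13, price no longer covers variable cost at any output, so the firm shuts down: Q = 0.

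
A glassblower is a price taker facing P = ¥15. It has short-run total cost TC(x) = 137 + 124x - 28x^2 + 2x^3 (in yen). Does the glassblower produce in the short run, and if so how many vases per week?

Shut down

Variable cost is VC = 124x - 28x^2 + 2x^3, so AVC = VC/x = 124 - 28x + 2x^2 and MC = dTC/dx = 124 - 56x + 6x^2.
The AVC parabola has its vertex at x = 28/4 = 7, where AVC = 124 - 28·7 + 2·7^2 = ¥26.
Since P = ¥15 < min AVC = ¥26, price fails to cover variable cost at any output.
The firm minimizes its loss by shutting down and losing only its fixed cost of ¥137.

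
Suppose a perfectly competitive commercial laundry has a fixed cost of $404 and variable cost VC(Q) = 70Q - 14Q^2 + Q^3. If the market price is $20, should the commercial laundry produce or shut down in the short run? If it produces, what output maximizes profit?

Shut down

Strip out fixed cost: VC = 70Q - 14Q^2 + Q^3. Then AVC = 70 - 14Q + Q^2 and MC = 70 - 28Q + 3Q^2.
AVC hits its minimum where MC = AVC, at Q = 7, giving min AVC = 70 - 14·7 + 7^2 = $21.
With P < min AVC ($20 < $21), every unit sold adds to the loss.
Best response: produce nothing and absorb the $404 fixed cost.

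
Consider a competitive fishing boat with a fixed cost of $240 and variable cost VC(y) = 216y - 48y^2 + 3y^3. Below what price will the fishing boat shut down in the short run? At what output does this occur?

$24 per unit, at y = 8

The firm shuts down when price falls below the minimum of average variable cost. AVC = VC/y = 216 - 48y + 3y^2.
At the minimum of AVC, MC = AVC. MC = 216 - 96y + 9y^2; setting MC = AVC gives 6y^2 - 48y = 0, so y = 8. min AVC = 24.
So the shutdown price is $24.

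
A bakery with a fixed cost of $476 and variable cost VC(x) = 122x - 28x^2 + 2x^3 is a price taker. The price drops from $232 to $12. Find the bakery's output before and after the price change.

Output falls from 11 to 0 (the firm shuts down)

AVC = 122 - 28x + 2x^2, minimized at x = 7 where min AVC = $24. MC = 122 - 56x + 6x^2.
At P = $232 ≥ min AVC, set P = MC on the rising branch: x = 11.
At P = $12 < min AVC = $24, price no longer covers variable cost at any output, so the firm shuts down: x = 0.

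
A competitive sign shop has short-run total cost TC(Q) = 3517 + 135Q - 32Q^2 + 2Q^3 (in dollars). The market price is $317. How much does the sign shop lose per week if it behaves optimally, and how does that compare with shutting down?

Profit = -$137 at Q = 13

AVC = 135 - 32Q + 2Q^2; min AVC = $7 at Q = 8. Since P = $317 ≥ min AVC, the firm produces.
With MC = 135 - 64Q + 6Q^2, P = MC on the upward-sloping part at Q* = 13.
TR = 317·13 = 4121. TC = 3517 + 741 = 4258. Profit = 4121 − 4258 = -$137.
Shutting down would mean losing the fixed cost of $3517, so operating at a loss of $137 is better by $3380.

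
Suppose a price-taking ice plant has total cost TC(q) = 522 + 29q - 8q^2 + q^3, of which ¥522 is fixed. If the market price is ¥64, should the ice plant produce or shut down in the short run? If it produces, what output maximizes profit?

Produce at q = 7

Variable cost is VC = 29q - 8q^2 + q^3, so AVC = VC/q = 29 - 8q + q^2 and MC = dTC/dq = 29 - 16q + 3q^2.
AVC hits its minimum where MC = AVC, at q = 4, giving min AVC = 29 - 8·4 + 4^2 = ¥13.
Because ¥64 ≥ ¥13, revenue can cover variable cost; the firm operates.
P = MC gives -35 - 16q + 3q^2 = 0, with roots -5/3 and 7. Take the larger (rising MC): q* = 7.
Check: AVC at q = 7 is ¥22 ≤ P, so revenue covers variable cost.
Profit = P·q − TC = 64·7 − 676 = -¥228, a loss, but smaller than the ¥522 fixed cost the firm would lose by shutting down.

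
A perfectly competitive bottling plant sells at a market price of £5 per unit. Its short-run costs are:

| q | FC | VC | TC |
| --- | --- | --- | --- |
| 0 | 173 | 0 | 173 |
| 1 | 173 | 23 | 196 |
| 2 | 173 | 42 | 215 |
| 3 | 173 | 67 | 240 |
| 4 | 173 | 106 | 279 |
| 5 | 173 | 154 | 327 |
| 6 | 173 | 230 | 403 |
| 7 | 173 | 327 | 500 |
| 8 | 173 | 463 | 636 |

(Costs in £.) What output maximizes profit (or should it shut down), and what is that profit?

Tabulate TR − TC: q=0: -173; q=1: -191; q=2: -205; q=3: -225; q=4: -259; q=5: -302; q=6: -373; q=7: -465; q=8: -596.
Profit is highest at q = 0. Equivalently, the lowest AVC in the table is 42/2 ≈ £21 at q = 2, and P = £5 falls below it — price never covers variable cost, so the firm shuts down and loses only its fixed cost.

q = 0 (shut down); profit = -£173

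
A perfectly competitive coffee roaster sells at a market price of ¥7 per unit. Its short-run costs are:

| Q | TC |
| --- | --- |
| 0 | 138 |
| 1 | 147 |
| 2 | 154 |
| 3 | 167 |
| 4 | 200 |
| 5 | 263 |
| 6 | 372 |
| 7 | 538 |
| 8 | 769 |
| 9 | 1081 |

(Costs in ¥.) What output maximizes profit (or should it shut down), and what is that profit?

Q = 0 (shut down); profit = -¥138

Profit at each row (π = 7Q − TC): Q=0: -138; Q=1: -140; Q=2: -140; Q=3: -146; Q=4: -172; Q=5: -228; Q=6: -330; Q=7: -489; Q=8: -713; Q=9: -1018.
Profit is highest at Q = 0. Equivalently, the lowest AVC in the table is 16/2 ≈ ¥8 at Q = 2, and P = ¥7 falls below it — price never covers variable cost, so the firm shuts down and loses only its fixed cost.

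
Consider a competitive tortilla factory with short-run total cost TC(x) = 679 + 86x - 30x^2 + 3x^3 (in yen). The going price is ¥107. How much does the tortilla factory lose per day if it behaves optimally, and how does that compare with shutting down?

Profit = -¥91 at x = 7

AVC = 86 - 30x + 3x^2 has its minimum ¥11 at x = 5; price ¥107 clears that bar, so the firm operates.
MC = 86 - 60x + 9x^2. Setting P = MC and taking the root on the rising branch gives x* = 7.
TR = 107·7 = 749. TC = 679 + 161 = 840. Profit = 749 − 840 = -¥91.
Shutting down would mean losing the fixed cost of ¥679, so operating at a loss of ¥91 is better by ¥588.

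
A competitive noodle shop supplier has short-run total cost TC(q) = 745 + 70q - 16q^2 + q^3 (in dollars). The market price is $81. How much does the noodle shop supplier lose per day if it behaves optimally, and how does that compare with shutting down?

Profit = -$19 at q = 11

AVC = 70 - 16q + q^2; min AVC = $6 at q = 8. Since P = $81 ≥ min AVC, the firm produces.
MC = 70 - 32q + 3q^2. Setting P = MC and taking the root on the rising branch gives q* = 11.
TR = 81·11 = 891. TC = 745 + 165 = 910. Profit = 891 − 910 = -$19.
By producing, the firm covers all variable cost plus $726 of fixed cost; shutting down would lose the full $745.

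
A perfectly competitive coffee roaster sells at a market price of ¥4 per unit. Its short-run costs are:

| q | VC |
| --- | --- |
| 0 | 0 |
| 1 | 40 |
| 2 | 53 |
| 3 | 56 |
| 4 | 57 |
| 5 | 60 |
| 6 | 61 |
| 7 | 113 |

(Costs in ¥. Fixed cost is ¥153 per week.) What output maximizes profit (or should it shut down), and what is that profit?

q = 0 (shut down); profit = -¥153

Tabulate TR − TC: q=0: -153; q=1: -189; q=2: -198; q=3: -197; q=4: -194; q=5: -193; q=6: -190; q=7: -238.
Profit is highest at q = 0. Equivalently, the lowest AVC in the table is 61/6 ≈ ¥10.17 at q = 6, and P = ¥4 falls below it — price never covers variable cost, so the firm shuts down and loses only its fixed cost.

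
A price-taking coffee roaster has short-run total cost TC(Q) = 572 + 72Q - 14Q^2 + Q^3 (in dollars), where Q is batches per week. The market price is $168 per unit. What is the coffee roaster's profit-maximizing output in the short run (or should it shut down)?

Produce at Q = 12

From TC, MC = TC'(Q) = 72 - 28Q + 3Q^2 and AVC = VC/Q = 72 - 14Q + Q^2.
AVC hits its minimum where MC = AVC, at Q = 7, giving min AVC = 72 - 14·7 + 7^2 = $23.
Because $168 ≥ $23, revenue can cover variable cost; the firm operates.
Solving P = MC: -96 - 28Q + 3Q^2 = 0 ⇒ Q = -8/3 or 12. On the upward-sloping branch, Q* = 12.
Check: AVC at Q = 12 is $48 ≤ P, so revenue covers variable cost.
Profit = P·Q − TC = 168·12 − 1148 = $868.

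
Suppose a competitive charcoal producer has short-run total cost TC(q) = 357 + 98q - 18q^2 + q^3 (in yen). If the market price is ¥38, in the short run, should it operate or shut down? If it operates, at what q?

Strip out fixed cost: VC = 98q - 18q^2 + q^3. Then AVC = 98 - 18q + q^2 and MC = 98 - 36q + 3q^2.
AVC hits its minimum where MC = AVC, at q = 9, giving min AVC = 98 - 18·9 + 9^2 = ¥17.
P = ¥38 exceeds min AVC = ¥17, so the firm stays open.
P = MC gives 60 - 36q + 3q^2 = 0, with roots 2 and 10. Take the larger (rising MC): q* = 10.
Check: AVC at q = 10 is ¥18 ≤ P, so revenue covers variable cost.
Profit = P·q − TC = 38·10 − 537 = -¥157, a loss, but smaller than the ¥357 fixed cost the firm would lose by shutting down.

Produce at q = 10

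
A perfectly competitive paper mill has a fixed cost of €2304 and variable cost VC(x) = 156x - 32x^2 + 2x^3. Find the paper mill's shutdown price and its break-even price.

Shutdown price = €28; break-even price = €252

AVC = 156 - 32x + 2x^2; minimized at x = 8, giving min AVC = €28. That is the shutdown price.
ATC = 2304/x + 156 - 32x + 2x^2. Setting dATC/dx = −2304/x^2 − 32 + 4x = 0 gives x = 12 (since 4·12^3 − 32·12^2 = 2304).
min ATC = 2304/12 + 156 − 32·12 + 2·12^2 = €252. That is the break-even price.
For €28 ≤ P < €252 the firm produces at a loss; below €28 it shuts down.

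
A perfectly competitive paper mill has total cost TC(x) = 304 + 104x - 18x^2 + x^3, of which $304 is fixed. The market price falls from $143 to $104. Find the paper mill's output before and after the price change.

MC = 104 - 36x + 3x^2; the shutdown threshold is min AVC = $23 (at x = 9).
At P = $143 ≥ min AVC, set P = MC on the rising branch: x = 13.
At P = $104 ≥ min AVC, set P = MC: x = 12. The firm stays open but cuts output.

Output falls from 13 to 12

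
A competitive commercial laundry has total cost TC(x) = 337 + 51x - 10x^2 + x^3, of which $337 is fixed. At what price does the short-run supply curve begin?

$26 per unit

The firm shuts down when price falls below the minimum of average variable cost. AVC = VC/x = 51 - 10x + x^2.
At the minimum of AVC, MC = AVC. MC = 51 - 20x + 3x^2; setting MC = AVC gives 2x^2 - 10x = 0, so x = 5. min AVC = 26.
So the shutdown price is $26.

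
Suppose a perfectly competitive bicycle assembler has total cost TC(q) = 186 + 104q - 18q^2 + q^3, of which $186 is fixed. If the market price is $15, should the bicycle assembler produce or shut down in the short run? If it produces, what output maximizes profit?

Variable cost is VC = 104q - 18q^2 + q^3, so AVC = VC/q = 104 - 18q + q^2 and MC = dTC/dq = 104 - 36q + 3q^2.
The AVC parabola has its vertex at q = 18/2 = 9, where AVC = 104 - 18·9 + 9^2 = $23.
Since P = $15 < min AVC = $23, price fails to cover variable cost at any output.
The firm minimizes its loss by shutting down and losing only its fixed cost of $186.

Shut down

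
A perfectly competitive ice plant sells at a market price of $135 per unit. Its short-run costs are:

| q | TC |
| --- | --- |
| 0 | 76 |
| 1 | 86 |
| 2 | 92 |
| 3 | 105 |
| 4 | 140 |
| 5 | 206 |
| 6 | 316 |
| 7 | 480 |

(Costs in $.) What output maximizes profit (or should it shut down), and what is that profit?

Profit at each row (π = 135q − TC): q=0: -76; q=1: 49; q=2: 178; q=3: 300; q=4: 400; q=5: 469; q=6: 494; q=7: 465.
Profit is maximized at q = 6. AVC there is 240/6 = $40 ≤ P, so producing beats shutting down (which would give -$76).

q = 6; profit = $494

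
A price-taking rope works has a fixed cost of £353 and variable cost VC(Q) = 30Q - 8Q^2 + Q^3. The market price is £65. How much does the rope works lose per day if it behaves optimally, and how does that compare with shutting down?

Profit = -£59 at Q = 7

AVC = 30 - 8Q + Q^2 has its minimum £14 at Q = 4; price £65 clears that bar, so the firm operates.
With MC = 30 - 16Q + 3Q^2, P = MC on the upward-sloping part at Q* = 7.
TR = 65·7 = 455. TC = 353 + 161 = 514. Profit = 455 − 514 = -£59.
By producing, the firm covers all variable cost plus £294 of fixed cost; shutting down would lose the full £353.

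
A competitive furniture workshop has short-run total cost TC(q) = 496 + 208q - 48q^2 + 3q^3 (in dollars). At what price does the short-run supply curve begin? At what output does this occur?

$16 per unit, at q = 8

The shutdown price is the minimum of AVC. VC = 208q - 48q^2 + 3q^3, so AVC = 208 - 48q + 3q^2.
dAVC/dq = -48 + 6q = 0 gives q = 8. min AVC = 208 - 48·8 + 3·8^2 = 16.
The firm shuts down for any P below $16.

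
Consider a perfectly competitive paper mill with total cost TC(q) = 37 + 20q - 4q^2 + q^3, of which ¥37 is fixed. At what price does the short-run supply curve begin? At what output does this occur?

¥16 per unit, at q = 2

Short-run supply begins at min AVC. From VC = 20q - 4q^2 + q^3, AVC = 20 - 4q + q^2.
dAVC/dq = -4 + 2q = 0 gives q = 2. min AVC = 20 - 4·2 + 2^2 = 16.
The firm shuts down for any P below ¥16.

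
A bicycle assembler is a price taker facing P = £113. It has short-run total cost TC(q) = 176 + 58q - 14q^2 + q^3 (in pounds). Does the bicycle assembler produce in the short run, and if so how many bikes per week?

Produce at q = 11

Variable cost is VC = 58q - 14q^2 + q^3, so AVC = VC/q = 58 - 14q + q^2 and MC = dTC/dq = 58 - 28q + 3q^2.
AVC hits its minimum where MC = AVC, at q = 7, giving min AVC = 58 - 14·7 + 7^2 = £9.
Since P = £113 ≥ min AVC = £9, price covers variable cost and the firm should produce.
Set P = MC: 113 = 58 - 28q + 3q^2 → -55 - 28q + 3q^2 = 0. The roots are q = -5/3 and q = 11; the profit-maximizing output is on the rising part of MC, so q* = 11.
Check: AVC at q = 11 is £25 ≤ P, so revenue covers variable cost.
Profit = P·q − TC = 113·11 − 451 = £792.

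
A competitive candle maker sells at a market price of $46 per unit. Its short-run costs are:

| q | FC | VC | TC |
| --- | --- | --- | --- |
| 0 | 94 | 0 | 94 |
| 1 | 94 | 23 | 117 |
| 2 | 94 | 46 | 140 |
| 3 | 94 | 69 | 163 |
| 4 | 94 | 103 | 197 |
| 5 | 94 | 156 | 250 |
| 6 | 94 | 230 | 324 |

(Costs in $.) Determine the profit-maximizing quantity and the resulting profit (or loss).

q = 4; profit = -$13

Compute π = P·q − TC at each output: q=0: -94; q=1: -71; q=2: -48; q=3: -25; q=4: -13; q=5: -20; q=6: -48.
Profit is maximized at q = 4. AVC there is 103/4 = $25.75 ≤ P, so producing beats shutting down (which would give -$94).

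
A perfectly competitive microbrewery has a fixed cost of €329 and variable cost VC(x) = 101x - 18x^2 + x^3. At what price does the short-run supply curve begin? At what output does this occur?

€20 per unit, at x = 9

Short-run supply begins at min AVC. From VC = 101x - 18x^2 + x^3, AVC = 101 - 18x + x^2.
At the minimum of AVC, MC = AVC. MC = 101 - 36x + 3x^2; setting MC = AVC gives 2x^2 - 18x = 0, so x = 9. min AVC = 20.
For P < €20 the firm produces nothing.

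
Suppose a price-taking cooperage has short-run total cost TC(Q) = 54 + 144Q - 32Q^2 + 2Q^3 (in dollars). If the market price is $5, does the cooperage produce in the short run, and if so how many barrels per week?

Shut down

Strip out fixed cost: VC = 144Q - 32Q^2 + 2Q^3. Then AVC = 144 - 32Q + 2Q^2 and MC = 144 - 64Q + 6Q^2.
AVC is minimized where dAVC/dQ = -32 + 4Q = 0, at Q = 8; min AVC = 144 - 32·8 + 2·8^2 = $16.
P = $5 lies below min AVC = $16; no output level covers variable cost.
Best response: produce nothing and absorb the $54 fixed cost.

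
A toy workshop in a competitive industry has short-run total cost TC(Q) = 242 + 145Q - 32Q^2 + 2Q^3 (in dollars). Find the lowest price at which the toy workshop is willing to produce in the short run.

The firm shuts down when price falls below the minimum of average variable cost. AVC = VC/Q = 145 - 32Q + 2Q^2.
dAVC/dQ = -32 + 4Q = 0 gives Q = 8. min AVC = 145 - 32·8 + 2·8^2 = 17.
The firm shuts down for any P below $17.

$17 per unit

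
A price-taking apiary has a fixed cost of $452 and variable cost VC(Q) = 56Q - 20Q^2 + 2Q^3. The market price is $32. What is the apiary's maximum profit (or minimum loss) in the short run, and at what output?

AVC = 56 - 20Q + 2Q^2 has its minimum $6 at Q = 5; price $32 clears that bar, so the firm operates.
MC = 56 - 40Q + 6Q^2. Setting P = MC and taking the root on the rising branch gives Q* = 6.
TR = 32·6 = 192. TC = 452 + 48 = 500. Profit = 192 − 500 = -$308.
That loss of $308 beats the $452 the firm would lose by shutting down; producing recovers $144 of fixed cost.

Profit = -$308 at Q = 6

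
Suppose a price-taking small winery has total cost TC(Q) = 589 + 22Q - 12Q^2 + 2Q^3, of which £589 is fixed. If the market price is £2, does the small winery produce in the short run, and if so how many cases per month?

Shut down

Variable cost is VC = 22Q - 12Q^2 + 2Q^3, so AVC = VC/Q = 22 - 12Q + 2Q^2 and MC = dTC/dQ = 22 - 24Q + 6Q^2.
The AVC parabola has its vertex at Q = 12/4 = 3, where AVC = 22 - 12·3 + 2·3^2 = £4.
Since P = £2 < min AVC = £4, price fails to cover variable cost at any output.
The firm minimizes its loss by shutting down and losing only its fixed cost of £589.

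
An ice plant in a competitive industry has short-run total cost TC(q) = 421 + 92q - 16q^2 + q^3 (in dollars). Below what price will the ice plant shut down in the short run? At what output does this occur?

$28 per unit, at q = 8

The firm shuts down when price falls below the minimum of average variable cost. AVC = VC/q = 92 - 16q + q^2.
At the minimum of AVC, MC = AVC. MC = 92 - 32q + 3q^2; setting MC = AVC gives 2q^2 - 16q = 0, so q = 8. min AVC = 28.
So the shutdown price is $28.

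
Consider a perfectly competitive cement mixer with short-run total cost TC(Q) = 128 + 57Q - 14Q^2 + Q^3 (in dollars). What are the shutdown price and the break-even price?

AVC = 57 - 14Q + Q^2; minimized at Q = 7, giving min AVC = $8. That is the shutdown price.
ATC = 128/Q + 57 - 14Q + Q^2. Setting dATC/dQ = −128/Q^2 − 14 + 2Q = 0 gives Q = 8 (since 2·8^3 − 14·8^2 = 128).
min ATC = 128/8 + 57 − 14·8 + 8^2 = $25. That is the break-even price.
Between these two prices the firm operates at a loss; above $25 it earns a profit.

Shutdown price = $8; break-even price = $25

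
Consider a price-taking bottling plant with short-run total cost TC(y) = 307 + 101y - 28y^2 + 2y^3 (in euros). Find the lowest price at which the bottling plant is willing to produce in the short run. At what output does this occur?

The shutdown price is the minimum of AVC. VC = 101y - 28y^2 + 2y^3, so AVC = 101 - 28y + 2y^2.
dAVC/dy = -28 + 4y = 0 gives y = 7. min AVC = 101 - 28·7 + 2·7^2 = 3.
The firm shuts down for any P below €3.

€3 per unit, at y = 7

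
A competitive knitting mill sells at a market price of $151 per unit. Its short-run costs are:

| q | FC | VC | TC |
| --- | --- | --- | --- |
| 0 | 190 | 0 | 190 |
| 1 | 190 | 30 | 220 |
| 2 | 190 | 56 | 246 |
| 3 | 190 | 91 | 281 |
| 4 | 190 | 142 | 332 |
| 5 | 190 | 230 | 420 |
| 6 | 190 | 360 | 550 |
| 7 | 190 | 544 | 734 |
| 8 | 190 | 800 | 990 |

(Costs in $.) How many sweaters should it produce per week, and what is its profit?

q = 6; profit = $356

Compute π = P·q − TC at each output: q=0: -190; q=1: -69; q=2: 56; q=3: 172; q=4: 272; q=5: 335; q=6: 356; q=7: 323; q=8: 218.
Profit is maximized at q = 6. AVC there is 360/6 = $60 ≤ P, so producing beats shutting down (which would give -$190).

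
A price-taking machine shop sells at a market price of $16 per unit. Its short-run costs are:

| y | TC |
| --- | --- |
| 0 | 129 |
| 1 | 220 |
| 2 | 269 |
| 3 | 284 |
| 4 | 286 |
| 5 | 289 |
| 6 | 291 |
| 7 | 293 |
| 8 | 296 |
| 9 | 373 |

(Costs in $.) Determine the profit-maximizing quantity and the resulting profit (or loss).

Compute π = P·y − TC at each output: y=0: -129; y=1: -204; y=2: -237; y=3: -236; y=4: -222; y=5: -209; y=6: -195; y=7: -181; y=8: -168; y=9: -229.
Profit is highest at y = 0. Equivalently, the lowest AVC in the table is 167/8 ≈ $20.88 at y = 8, and P = $16 falls below it — price never covers variable cost, so the firm shuts down and loses only its fixed cost.

y = 0 (shut down); profit = -$129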